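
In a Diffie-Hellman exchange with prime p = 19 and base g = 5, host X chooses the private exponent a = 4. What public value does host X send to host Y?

17

Public value = 5^4 mod 19.
5^1 ≡ 5 (mod 19)
5^2 = (5^1)^2 ≡ 5^2 = 25 ≡ 6 (mod 19)
5^4 = (5^2)^2 ≡ 6^2 = 36 ≡ 17 (mod 19)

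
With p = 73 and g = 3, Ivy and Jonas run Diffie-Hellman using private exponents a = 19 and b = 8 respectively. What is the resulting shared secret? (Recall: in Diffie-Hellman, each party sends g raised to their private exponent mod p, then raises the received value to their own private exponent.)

Jonas sends B = g^b mod p = 3^8 mod 73.
3^1 ≡ 3 (mod 73)
3^2 = (3^1)^2 ≡ 3^2 = 9 ≡ 9 (mod 73)
3^4 = (3^2)^2 ≡ 9^2 = 81 ≡ 8 (mod 73)
3^8 = (3^4)^2 ≡ 8^2 = 64 ≡ 64 (mod 73)
So B = 64. Ivy then computes K = B^a mod p = 64^19 mod 73.
64^1 ≡ 64 (mod 73)
64^2 = (64^1)^2 ≡ 64^2 = 4096 ≡ 8 (mod 73)
64^4 = (64^2)^2 ≡ 8^2 = 64 ≡ 64 (mod 73)
64^8 = (64^4)^2 ≡ 64^2 = 4096 ≡ 8 (mod 73)
64^16 = (64^8)^2 ≡ 8^2 = 64 ≡ 64 (mod 73)
64^19 = 64^16 · 64^2 · 64^1 ≡ 64 · 8 · 64 ≡ 64 (mod 73).

64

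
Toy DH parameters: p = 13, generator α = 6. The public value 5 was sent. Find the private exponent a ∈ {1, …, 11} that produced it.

9

Try successive powers of 6 modulo 13:
6^1 ≡ 6
6^2 ≡ 10
6^3 ≡ 8
6^4 ≡ 9
6^5 ≡ 2
6^6 ≡ 12
6^7 ≡ 7
6^8 ≡ 3
6^9 ≡ 5
Found: a = 9.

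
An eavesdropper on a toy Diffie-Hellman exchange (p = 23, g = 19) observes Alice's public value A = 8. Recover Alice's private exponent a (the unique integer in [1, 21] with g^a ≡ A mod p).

Try successive powers of 19 modulo 23:
19^1 ≡ 19
19^2 ≡ 16
19^3 ≡ 5
19^4 ≡ 3
19^5 ≡ 11
19^6 ≡ 2
19^7 ≡ 15
19^8 ≡ 9
19^9 ≡ 10
19^10 ≡ 6
19^11 ≡ 22
19^12 ≡ 4
19^13 ≡ 7
19^14 ≡ 18
19^15 ≡ 20
19^16 ≡ 12
19^17 ≡ 21
19^18 ≡ 8
Found: a = 18.

18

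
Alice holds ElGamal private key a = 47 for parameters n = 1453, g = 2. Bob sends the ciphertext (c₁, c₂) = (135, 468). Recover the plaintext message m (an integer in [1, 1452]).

1151

Shared mask s = c₁^a mod n = 135^47 mod 1453.
135^1 ≡ 135 (mod 1453)
135^2 = (135^1)^2 ≡ 135^2 = 18225 ≡ 789 (mod 1453)
135^4 = (135^2)^2 ≡ 789^2 = 622521 ≡ 637 (mod 1453)
135^8 = (135^4)^2 ≡ 637^2 = 405769 ≡ 382 (mod 1453)
135^16 = (135^8)^2 ≡ 382^2 = 145924 ≡ 624 (mod 1453)
135^32 = (135^16)^2 ≡ 624^2 = 389376 ≡ 1425 (mod 1453)
135^47 = 135^32 · 135^8 · 135^4 · 135^2 · 135^1 ≡ 1425 · 382 · 637 · 789 · 135 ≡ 1259 (mod 1453).
So s = 1259; s⁻¹ ≡ 1086 (mod 1453).
m = c₂ · s⁻¹ mod 1453 = 468 · 1086 mod 1453 = 1151.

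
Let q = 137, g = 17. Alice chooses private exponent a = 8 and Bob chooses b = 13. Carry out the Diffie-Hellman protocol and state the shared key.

122

Bob sends B = g^b mod q = 17^13 mod 137.
17^1 ≡ 17 (mod 137)
17^2 = (17^1)^2 ≡ 17^2 = 289 ≡ 15 (mod 137)
17^4 = (17^2)^2 ≡ 15^2 = 225 ≡ 88 (mod 137)
17^8 = (17^4)^2 ≡ 88^2 = 7744 ≡ 72 (mod 137)
17^13 = 17^8 · 17^4 · 17^1 ≡ 72 · 88 · 17 ≡ 30 (mod 137).
So B = 30. Alice then computes K = B^a mod q = 30^8 mod 137.
30^1 ≡ 30 (mod 137)
30^2 = (30^1)^2 ≡ 30^2 = 900 ≡ 78 (mod 137)
30^4 = (30^2)^2 ≡ 78^2 = 6084 ≡ 56 (mod 137)
30^8 = (30^4)^2 ≡ 56^2 = 3136 ≡ 122 (mod 137)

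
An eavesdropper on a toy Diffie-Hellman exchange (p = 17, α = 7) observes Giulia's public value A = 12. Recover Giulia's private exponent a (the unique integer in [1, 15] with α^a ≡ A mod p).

7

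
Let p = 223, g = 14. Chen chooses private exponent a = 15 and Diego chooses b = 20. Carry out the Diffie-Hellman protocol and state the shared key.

60

Diego sends B = g^b mod p = 14^20 mod 223.
14^1 ≡ 14 (mod 223)
14^2 = (14^1)^2 ≡ 14^2 = 196 ≡ 196 (mod 223)
14^4 = (14^2)^2 ≡ 196^2 = 38416 ≡ 60 (mod 223)
14^8 = (14^4)^2 ≡ 60^2 = 3600 ≡ 32 (mod 223)
14^16 = (14^8)^2 ≡ 32^2 = 1024 ≡ 132 (mod 223)
14^20 = 14^16 · 14^4 ≡ 132 · 60 ≡ 115 (mod 223).
So B = 115. Chen then computes K = B^a mod p = 115^15 mod 223.
115^1 ≡ 115 (mod 223)
115^2 = (115^1)^2 ≡ 115^2 = 13225 ≡ 68 (mod 223)
115^4 = (115^2)^2 ≡ 68^2 = 4624 ≡ 164 (mod 223)
115^8 = (115^4)^2 ≡ 164^2 = 26896 ≡ 136 (mod 223)
115^15 = 115^8 · 115^4 · 115^2 · 115^1 ≡ 136 · 164 · 68 · 115 ≡ 60 (mod 223).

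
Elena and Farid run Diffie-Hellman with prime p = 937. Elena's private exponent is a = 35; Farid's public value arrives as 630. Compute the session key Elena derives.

Shared key K = 630^35 mod 937.
630^1 ≡ 630 (mod 937)
630^2 = (630^1)^2 ≡ 630^2 = 396900 ≡ 549 (mod 937)
630^4 = (630^2)^2 ≡ 549^2 = 301401 ≡ 624 (mod 937)
630^8 = (630^4)^2 ≡ 624^2 = 389376 ≡ 521 (mod 937)
630^16 = (630^8)^2 ≡ 521^2 = 271441 ≡ 648 (mod 937)
630^32 = (630^16)^2 ≡ 648^2 = 419904 ≡ 128 (mod 937)
630^35 = 630^32 · 630^2 · 630^1 ≡ 128 · 549 · 630 ≡ 921 (mod 937).

921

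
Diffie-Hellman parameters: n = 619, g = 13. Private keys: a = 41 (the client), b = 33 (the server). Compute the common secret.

The server sends B = g^b mod n = 13^33 mod 619.
13^1 ≡ 13 (mod 619)
13^2 = (13^1)^2 ≡ 13^2 = 169 ≡ 169 (mod 619)
13^4 = (13^2)^2 ≡ 169^2 = 28561 ≡ 87 (mod 619)
13^8 = (13^4)^2 ≡ 87^2 = 7569 ≡ 141 (mod 619)
13^16 = (13^8)^2 ≡ 141^2 = 19881 ≡ 73 (mod 619)
13^32 = (13^16)^2 ≡ 73^2 = 5329 ≡ 377 (mod 619)
13^33 = 13^32 · 13^1 ≡ 377 · 13 ≡ 568 (mod 619).
So B = 568. The client then computes K = B^a mod n = 568^41 mod 619.
568^1 ≡ 568 (mod 619)
568^2 = (568^1)^2 ≡ 568^2 = 322624 ≡ 125 (mod 619)
568^4 = (568^2)^2 ≡ 125^2 = 15625 ≡ 150 (mod 619)
568^8 = (568^4)^2 ≡ 150^2 = 22500 ≡ 216 (mod 619)
568^16 = (568^8)^2 ≡ 216^2 = 46656 ≡ 231 (mod 619)
568^32 = (568^16)^2 ≡ 231^2 = 53361 ≡ 127 (mod 619)
568^41 = 568^32 · 568^8 · 568^1 ≡ 127 · 216 · 568 ≡ 527 (mod 619).

527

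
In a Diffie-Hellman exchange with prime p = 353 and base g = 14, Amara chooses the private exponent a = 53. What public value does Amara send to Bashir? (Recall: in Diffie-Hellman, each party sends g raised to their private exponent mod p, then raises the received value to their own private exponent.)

Public value = 14^53 mod 353.
14^1 ≡ 14 (mod 353)
14^2 = (14^1)^2 ≡ 14^2 = 196 ≡ 196 (mod 353)
14^4 = (14^2)^2 ≡ 196^2 = 38416 ≡ 292 (mod 353)
14^8 = (14^4)^2 ≡ 292^2 = 85264 ≡ 191 (mod 353)
14^16 = (14^8)^2 ≡ 191^2 = 36481 ≡ 122 (mod 353)
14^32 = (14^16)^2 ≡ 122^2 = 14884 ≡ 58 (mod 353)
14^53 = 14^32 · 14^16 · 14^4 · 14^1 ≡ 58 · 122 · 292 · 14 ≡ 103 (mod 353).

103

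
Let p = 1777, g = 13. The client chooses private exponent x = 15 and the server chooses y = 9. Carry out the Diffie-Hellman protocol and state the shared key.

1561

The client sends A = g^x mod p = 13^15 mod 1777.
13^1 ≡ 13 (mod 1777)
13^2 = (13^1)^2 ≡ 13^2 = 169 ≡ 169 (mod 1777)
13^4 = (13^2)^2 ≡ 169^2 = 28561 ≡ 129 (mod 1777)
13^8 = (13^4)^2 ≡ 129^2 = 16641 ≡ 648 (mod 1777)
13^15 = 13^8 · 13^4 · 13^2 · 13^1 ≡ 648 · 129 · 169 · 13 ≡ 451 (mod 1777).
So A = 451. The server then computes K = A^y mod p = 451^9 mod 1777.
451^1 ≡ 451 (mod 1777)
451^2 = (451^1)^2 ≡ 451^2 = 203401 ≡ 823 (mod 1777)
451^4 = (451^2)^2 ≡ 823^2 = 677329 ≡ 292 (mod 1777)
451^8 = (451^4)^2 ≡ 292^2 = 85264 ≡ 1745 (mod 1777)
451^9 = 451^8 · 451^1 ≡ 1745 · 451 ≡ 1561 (mod 1777).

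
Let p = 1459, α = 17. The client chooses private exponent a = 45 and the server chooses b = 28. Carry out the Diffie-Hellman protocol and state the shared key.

626

The client sends A = α^a mod p = 17^45 mod 1459.
17^1 ≡ 17 (mod 1459)
17^2 = (17^1)^2 ≡ 17^2 = 289 ≡ 289 (mod 1459)
17^4 = (17^2)^2 ≡ 289^2 = 83521 ≡ 358 (mod 1459)
17^8 = (17^4)^2 ≡ 358^2 = 128164 ≡ 1231 (mod 1459)
17^16 = (17^8)^2 ≡ 1231^2 = 1515361 ≡ 919 (mod 1459)
17^32 = (17^16)^2 ≡ 919^2 = 844561 ≡ 1259 (mod 1459)
17^45 = 17^32 · 17^8 · 17^4 · 17^1 ≡ 1259 · 1231 · 358 · 17 ≡ 833 (mod 1459).
So A = 833. The server then computes K = A^b mod p = 833^28 mod 1459.
833^1 ≡ 833 (mod 1459)
833^2 = (833^1)^2 ≡ 833^2 = 693889 ≡ 864 (mod 1459)
833^4 = (833^2)^2 ≡ 864^2 = 746496 ≡ 947 (mod 1459)
833^8 = (833^4)^2 ≡ 947^2 = 896809 ≡ 983 (mod 1459)
833^16 = (833^8)^2 ≡ 983^2 = 966289 ≡ 431 (mod 1459)
833^28 = 833^16 · 833^8 · 833^4 ≡ 431 · 983 · 947 ≡ 626 (mod 1459).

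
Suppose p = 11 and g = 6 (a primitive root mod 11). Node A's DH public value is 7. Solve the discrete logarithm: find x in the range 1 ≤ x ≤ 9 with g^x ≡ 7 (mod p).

Try successive powers of 6 modulo 11:
6^1 ≡ 6
6^2 ≡ 3
6^3 ≡ 7
Found: x = 3.

3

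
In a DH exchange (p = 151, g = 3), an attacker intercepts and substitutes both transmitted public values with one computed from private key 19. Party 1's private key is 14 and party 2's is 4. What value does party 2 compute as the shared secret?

148

Party 2 receives an attacker's public value M = 3^19 mod 151 instead of the honest one.
3^1 ≡ 3 (mod 151)
3^2 = (3^1)^2 ≡ 3^2 = 9 ≡ 9 (mod 151)
3^4 = (3^2)^2 ≡ 9^2 = 81 ≡ 81 (mod 151)
3^8 = (3^4)^2 ≡ 81^2 = 6561 ≡ 68 (mod 151)
3^16 = (3^8)^2 ≡ 68^2 = 4624 ≡ 94 (mod 151)
3^19 = 3^16 · 3^2 · 3^1 ≡ 94 · 9 · 3 ≡ 122 (mod 151).
So M = 122. Party 2 computes K = M^4 mod 151.
122^1 ≡ 122 (mod 151)
122^2 = (122^1)^2 ≡ 122^2 = 14884 ≡ 86 (mod 151)
122^4 = (122^2)^2 ≡ 86^2 = 7396 ≡ 148 (mod 151)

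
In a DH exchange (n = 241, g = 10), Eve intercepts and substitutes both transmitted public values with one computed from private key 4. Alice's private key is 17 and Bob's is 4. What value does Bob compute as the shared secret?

Bob receives Eve's public value M = 10^4 mod 241 instead of the honest one.
10^1 ≡ 10 (mod 241)
10^2 = (10^1)^2 ≡ 10^2 = 100 ≡ 100 (mod 241)
10^4 = (10^2)^2 ≡ 100^2 = 10000 ≡ 119 (mod 241)
So M = 119. Bob computes K = M^4 mod 241.
119^1 ≡ 119 (mod 241)
119^2 = (119^1)^2 ≡ 119^2 = 14161 ≡ 183 (mod 241)
119^4 = (119^2)^2 ≡ 183^2 = 33489 ≡ 231 (mod 241)

231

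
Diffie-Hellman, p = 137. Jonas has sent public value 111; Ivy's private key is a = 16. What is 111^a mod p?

88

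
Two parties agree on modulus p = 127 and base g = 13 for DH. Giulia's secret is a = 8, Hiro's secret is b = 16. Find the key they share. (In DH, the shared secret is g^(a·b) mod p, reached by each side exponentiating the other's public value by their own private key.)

42

Hiro sends B = g^b mod p = 13^16 mod 127.
13^1 ≡ 13 (mod 127)
13^2 = (13^1)^2 ≡ 13^2 = 169 ≡ 42 (mod 127)
13^4 = (13^2)^2 ≡ 42^2 = 1764 ≡ 113 (mod 127)
13^8 = (13^4)^2 ≡ 113^2 = 12769 ≡ 69 (mod 127)
13^16 = (13^8)^2 ≡ 69^2 = 4761 ≡ 62 (mod 127)
So B = 62. Giulia then computes K = B^a mod p = 62^8 mod 127.
62^1 ≡ 62 (mod 127)
62^2 = (62^1)^2 ≡ 62^2 = 3844 ≡ 34 (mod 127)
62^4 = (62^2)^2 ≡ 34^2 = 1156 ≡ 13 (mod 127)
62^8 = (62^4)^2 ≡ 13^2 = 169 ≡ 42 (mod 127)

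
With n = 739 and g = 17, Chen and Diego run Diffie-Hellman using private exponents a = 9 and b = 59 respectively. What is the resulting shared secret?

579

Diego sends B = g^b mod n = 17^59 mod 739.
17^1 ≡ 17 (mod 739)
17^2 = (17^1)^2 ≡ 17^2 = 289 ≡ 289 (mod 739)
17^4 = (17^2)^2 ≡ 289^2 = 83521 ≡ 14 (mod 739)
17^8 = (17^4)^2 ≡ 14^2 = 196 ≡ 196 (mod 739)
17^16 = (17^8)^2 ≡ 196^2 = 38416 ≡ 727 (mod 739)
17^32 = (17^16)^2 ≡ 727^2 = 528529 ≡ 144 (mod 739)
17^59 = 17^32 · 17^16 · 17^8 · 17^2 · 17^1 ≡ 144 · 727 · 196 · 289 · 17 ≡ 379 (mod 739).
So B = 379. Chen then computes K = B^a mod n = 379^9 mod 739.
379^1 ≡ 379 (mod 739)
379^2 = (379^1)^2 ≡ 379^2 = 143641 ≡ 275 (mod 739)
379^4 = (379^2)^2 ≡ 275^2 = 75625 ≡ 247 (mod 739)
379^8 = (379^4)^2 ≡ 247^2 = 61009 ≡ 411 (mod 739)
379^9 = 379^8 · 379^1 ≡ 411 · 379 ≡ 579 (mod 739).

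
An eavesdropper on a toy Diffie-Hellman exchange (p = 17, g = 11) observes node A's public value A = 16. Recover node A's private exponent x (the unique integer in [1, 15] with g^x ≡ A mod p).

8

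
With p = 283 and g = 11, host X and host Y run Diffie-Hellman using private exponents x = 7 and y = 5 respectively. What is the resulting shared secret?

Host X sends A = g^x mod p = 11^7 mod 283.
11^1 ≡ 11 (mod 283)
11^2 = (11^1)^2 ≡ 11^2 = 121 ≡ 121 (mod 283)
11^4 = (11^2)^2 ≡ 121^2 = 14641 ≡ 208 (mod 283)
11^7 = 11^4 · 11^2 · 11^1 ≡ 208 · 121 · 11 ≡ 74 (mod 283).
So A = 74. Host Y then computes K = A^y mod p = 74^5 mod 283.
74^1 ≡ 74 (mod 283)
74^2 = (74^1)^2 ≡ 74^2 = 5476 ≡ 99 (mod 283)
74^4 = (74^2)^2 ≡ 99^2 = 9801 ≡ 179 (mod 283)
74^5 = 74^4 · 74^1 ≡ 179 · 74 ≡ 228 (mod 283).

228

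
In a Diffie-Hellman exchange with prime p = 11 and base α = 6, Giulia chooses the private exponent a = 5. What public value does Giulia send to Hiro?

Public value = 6^5 mod 11.
6^1 ≡ 6 (mod 11)
6^2 = (6^1)^2 ≡ 6^2 = 36 ≡ 3 (mod 11)
6^4 = (6^2)^2 ≡ 3^2 = 9 ≡ 9 (mod 11)
6^5 = 6^4 · 6^1 ≡ 9 · 6 ≡ 10 (mod 11).

10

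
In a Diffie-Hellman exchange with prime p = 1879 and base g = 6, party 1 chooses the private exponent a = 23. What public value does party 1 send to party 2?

Public value = 6^23 (mod 1879).
6^1 ≡ 6 (mod 1879)
6^2 = (6^1)^2 ≡ 6^2 = 36 ≡ 36 (mod 1879)
6^4 = (6^2)^2 ≡ 36^2 = 1296 ≡ 1296 (mod 1879)
6^8 = (6^4)^2 ≡ 1296^2 = 1679616 ≡ 1669 (mod 1879)
6^16 = (6^8)^2 ≡ 1669^2 = 2785561 ≡ 883 (mod 1879)
6^23 = 6^16 · 6^4 · 6^2 · 6^1 ≡ 883 · 1296 · 36 · 6 ≡ 1038 (mod 1879).

1038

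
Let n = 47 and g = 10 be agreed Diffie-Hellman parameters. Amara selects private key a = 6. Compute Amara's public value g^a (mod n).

28

Public value = 10^6 (mod 47).
10^1 ≡ 10 (mod 47)
10^2 = (10^1)^2 ≡ 10^2 = 100 ≡ 6 (mod 47)
10^4 = (10^2)^2 ≡ 6^2 = 36 ≡ 36 (mod 47)
10^6 = 10^4 · 10^2 ≡ 36 · 6 ≡ 28 (mod 47).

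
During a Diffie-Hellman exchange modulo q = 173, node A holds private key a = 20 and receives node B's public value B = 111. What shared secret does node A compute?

Shared key K = 111^20 mod 173.
111^1 ≡ 111 (mod 173)
111^2 = (111^1)^2 ≡ 111^2 = 12321 ≡ 38 (mod 173)
111^4 = (111^2)^2 ≡ 38^2 = 1444 ≡ 60 (mod 173)
111^8 = (111^4)^2 ≡ 60^2 = 3600 ≡ 140 (mod 173)
111^16 = (111^8)^2 ≡ 140^2 = 19600 ≡ 51 (mod 173)
111^20 = 111^16 · 111^4 ≡ 51 · 60 ≡ 119 (mod 173).

119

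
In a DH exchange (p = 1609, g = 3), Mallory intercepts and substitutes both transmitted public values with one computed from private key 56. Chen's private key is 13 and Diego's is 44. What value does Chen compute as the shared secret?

1516

Chen receives Mallory's public value M = 3^56 mod 1609 instead of the honest one.
3^1 ≡ 3 (mod 1609)
3^2 = (3^1)^2 ≡ 3^2 = 9 ≡ 9 (mod 1609)
3^4 = (3^2)^2 ≡ 9^2 = 81 ≡ 81 (mod 1609)
3^8 = (3^4)^2 ≡ 81^2 = 6561 ≡ 125 (mod 1609)
3^16 = (3^8)^2 ≡ 125^2 = 15625 ≡ 1144 (mod 1609)
3^32 = (3^16)^2 ≡ 1144^2 = 1308736 ≡ 619 (mod 1609)
3^56 = 3^32 · 3^16 · 3^8 ≡ 619 · 1144 · 125 ≡ 1083 (mod 1609).
So M = 1083. Chen computes K = M^13 mod 1609.
1083^1 ≡ 1083 (mod 1609)
1083^2 = (1083^1)^2 ≡ 1083^2 = 1172889 ≡ 1537 (mod 1609)
1083^4 = (1083^2)^2 ≡ 1537^2 = 2362369 ≡ 357 (mod 1609)
1083^8 = (1083^4)^2 ≡ 357^2 = 127449 ≡ 338 (mod 1609)
1083^13 = 1083^8 · 1083^4 · 1083^1 ≡ 338 · 357 · 1083 ≡ 1516 (mod 1609).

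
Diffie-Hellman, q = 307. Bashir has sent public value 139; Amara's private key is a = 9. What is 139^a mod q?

Shared key K = 139^9 mod 307.
139^1 ≡ 139 (mod 307)
139^2 = (139^1)^2 ≡ 139^2 = 19321 ≡ 287 (mod 307)
139^4 = (139^2)^2 ≡ 287^2 = 82369 ≡ 93 (mod 307)
139^8 = (139^4)^2 ≡ 93^2 = 8649 ≡ 53 (mod 307)
139^9 = 139^8 · 139^1 ≡ 53 · 139 ≡ 306 (mod 307).

306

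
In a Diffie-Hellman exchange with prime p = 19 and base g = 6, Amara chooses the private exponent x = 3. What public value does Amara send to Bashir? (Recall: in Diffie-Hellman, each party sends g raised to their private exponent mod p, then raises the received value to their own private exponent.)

7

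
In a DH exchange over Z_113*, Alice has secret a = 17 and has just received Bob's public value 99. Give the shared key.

32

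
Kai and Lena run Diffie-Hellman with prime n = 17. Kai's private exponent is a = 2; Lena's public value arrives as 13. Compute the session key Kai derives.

Shared key K = 13^2 mod 17.
13^1 ≡ 13 (mod 17)
13^2 = (13^1)^2 ≡ 13^2 = 169 ≡ 16 (mod 17)

16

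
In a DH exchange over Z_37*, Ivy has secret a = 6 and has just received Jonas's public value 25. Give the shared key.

Shared key K = 25^6 mod 37.
25^1 ≡ 25 (mod 37)
25^2 = (25^1)^2 ≡ 25^2 = 625 ≡ 33 (mod 37)
25^4 = (25^2)^2 ≡ 33^2 = 1089 ≡ 16 (mod 37)
25^6 = 25^4 · 25^2 ≡ 16 · 33 ≡ 10 (mod 37).

10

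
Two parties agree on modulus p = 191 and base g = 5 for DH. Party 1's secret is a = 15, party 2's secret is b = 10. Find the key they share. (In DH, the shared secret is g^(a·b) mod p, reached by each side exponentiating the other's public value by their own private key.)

Party 2 sends B = g^b mod p = 5^10 mod 191.
5^1 ≡ 5 (mod 191)
5^2 = (5^1)^2 ≡ 5^2 = 25 ≡ 25 (mod 191)
5^4 = (5^2)^2 ≡ 25^2 = 625 ≡ 52 (mod 191)
5^8 = (5^4)^2 ≡ 52^2 = 2704 ≡ 30 (mod 191)
5^10 = 5^8 · 5^2 ≡ 30 · 25 ≡ 177 (mod 191).
So B = 177. Party 1 then computes K = B^a mod p = 177^15 mod 191.
177^1 ≡ 177 (mod 191)
177^2 = (177^1)^2 ≡ 177^2 = 31329 ≡ 5 (mod 191)
177^4 = (177^2)^2 ≡ 5^2 = 25 ≡ 25 (mod 191)
177^8 = (177^4)^2 ≡ 25^2 = 625 ≡ 52 (mod 191)
177^15 = 177^8 · 177^4 · 177^2 · 177^1 ≡ 52 · 25 · 5 · 177 ≡ 107 (mod 191).

107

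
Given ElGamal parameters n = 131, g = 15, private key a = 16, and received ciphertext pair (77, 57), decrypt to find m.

18

Shared mask s = c₁^a mod n = 77^16 mod 131.
77^1 ≡ 77 (mod 131)
77^2 = (77^1)^2 ≡ 77^2 = 5929 ≡ 34 (mod 131)
77^4 = (77^2)^2 ≡ 34^2 = 1156 ≡ 108 (mod 131)
77^8 = (77^4)^2 ≡ 108^2 = 11664 ≡ 5 (mod 131)
77^16 = (77^8)^2 ≡ 5^2 = 25 ≡ 25 (mod 131)
So s = 25; s⁻¹ ≡ 21 (mod 131).
m = c₂ · s⁻¹ mod 131 = 57 · 21 mod 131 = 18.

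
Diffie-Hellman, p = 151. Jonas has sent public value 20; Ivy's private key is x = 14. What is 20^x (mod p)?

Shared key K = 20^14 mod 151.
20^1 ≡ 20 (mod 151)
20^2 = (20^1)^2 ≡ 20^2 = 400 ≡ 98 (mod 151)
20^4 = (20^2)^2 ≡ 98^2 = 9604 ≡ 91 (mod 151)
20^8 = (20^4)^2 ≡ 91^2 = 8281 ≡ 127 (mod 151)
20^14 = 20^8 · 20^4 · 20^2 ≡ 127 · 91 · 98 ≡ 86 (mod 151).

86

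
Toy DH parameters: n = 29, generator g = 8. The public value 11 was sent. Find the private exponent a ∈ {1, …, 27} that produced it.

27

Try successive powers of 8 modulo 29:
8^1 ≡ 8
8^2 ≡ 6
8^3 ≡ 19
8^4 ≡ 7
8^5 ≡ 27
8^6 ≡ 13
8^7 ≡ 17
8^8 ≡ 20
8^9 ≡ 15
8^10 ≡ 4
8^11 ≡ 3
8^12 ≡ 24
8^13 ≡ 18
8^14 ≡ 28
8^15 ≡ 21
8^16 ≡ 23
8^17 ≡ 10
8^18 ≡ 22
8^19 ≡ 2
8^20 ≡ 16
8^21 ≡ 12
8^22 ≡ 9
8^23 ≡ 14
8^24 ≡ 25
8^25 ≡ 26
8^26 ≡ 5
8^27 ≡ 11
Found: a = 27.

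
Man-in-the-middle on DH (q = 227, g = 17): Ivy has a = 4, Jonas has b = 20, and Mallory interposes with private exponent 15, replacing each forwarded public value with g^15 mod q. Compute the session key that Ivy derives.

Ivy receives Mallory's public value M = 17^15 mod 227 instead of the honest one.
17^1 ≡ 17 (mod 227)
17^2 = (17^1)^2 ≡ 17^2 = 289 ≡ 62 (mod 227)
17^4 = (17^2)^2 ≡ 62^2 = 3844 ≡ 212 (mod 227)
17^8 = (17^4)^2 ≡ 212^2 = 44944 ≡ 225 (mod 227)
17^15 = 17^8 · 17^4 · 17^2 · 17^1 ≡ 225 · 212 · 62 · 17 ≡ 67 (mod 227).
So M = 67. Ivy computes K = M^4 mod 227.
67^1 ≡ 67 (mod 227)
67^2 = (67^1)^2 ≡ 67^2 = 4489 ≡ 176 (mod 227)
67^4 = (67^2)^2 ≡ 176^2 = 30976 ≡ 104 (mod 227)

104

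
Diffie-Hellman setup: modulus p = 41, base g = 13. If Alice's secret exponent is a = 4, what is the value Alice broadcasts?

25

Public value = 13^4 (mod 41).
13^1 ≡ 13 (mod 41)
13^2 = (13^1)^2 ≡ 13^2 = 169 ≡ 5 (mod 41)
13^4 = (13^2)^2 ≡ 5^2 = 25 ≡ 25 (mod 41)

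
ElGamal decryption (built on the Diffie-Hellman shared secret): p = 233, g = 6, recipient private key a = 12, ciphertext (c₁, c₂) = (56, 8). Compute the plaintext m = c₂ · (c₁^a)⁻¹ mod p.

Shared mask s = c₁^a mod p = 56^12 mod 233.
56^1 ≡ 56 (mod 233)
56^2 = (56^1)^2 ≡ 56^2 = 3136 ≡ 107 (mod 233)
56^4 = (56^2)^2 ≡ 107^2 = 11449 ≡ 32 (mod 233)
56^8 = (56^4)^2 ≡ 32^2 = 1024 ≡ 92 (mod 233)
56^12 = 56^8 · 56^4 ≡ 92 · 32 ≡ 148 (mod 233).
So s = 148; s⁻¹ ≡ 74 (mod 233).
m = c₂ · s⁻¹ mod 233 = 8 · 74 mod 233 = 126.

126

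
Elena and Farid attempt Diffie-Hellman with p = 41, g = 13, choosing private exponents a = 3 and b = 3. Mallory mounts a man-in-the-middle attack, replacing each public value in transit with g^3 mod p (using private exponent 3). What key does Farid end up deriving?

7

Farid receives Mallory's public value M = 13^3 mod 41 instead of the honest one.
13^1 ≡ 13 (mod 41)
13^2 = (13^1)^2 ≡ 13^2 = 169 ≡ 5 (mod 41)
13^3 = 13^2 · 13^1 ≡ 5 · 13 ≡ 24 (mod 41).
So M = 24. Farid computes K = M^3 mod 41.
24^1 ≡ 24 (mod 41)
24^2 = (24^1)^2 ≡ 24^2 = 576 ≡ 2 (mod 41)
24^3 = 24^2 · 24^1 ≡ 2 · 24 ≡ 7 (mod 41).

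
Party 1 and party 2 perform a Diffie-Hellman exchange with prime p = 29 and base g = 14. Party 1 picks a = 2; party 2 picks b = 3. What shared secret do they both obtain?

Party 2 sends B = g^b mod p = 14^3 mod 29.
14^1 ≡ 14 (mod 29)
14^2 = (14^1)^2 ≡ 14^2 = 196 ≡ 22 (mod 29)
14^3 = 14^2 · 14^1 ≡ 22 · 14 ≡ 18 (mod 29).
So B = 18. Party 1 then computes K = B^a mod p = 18^2 mod 29.
18^1 ≡ 18 (mod 29)
18^2 = (18^1)^2 ≡ 18^2 = 324 ≡ 5 (mod 29)

5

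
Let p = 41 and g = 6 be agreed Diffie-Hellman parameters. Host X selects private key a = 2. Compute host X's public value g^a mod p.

Public value = 6^2 mod 41.
6^1 ≡ 6 (mod 41)
6^2 = (6^1)^2 ≡ 6^2 = 36 ≡ 36 (mod 41)

36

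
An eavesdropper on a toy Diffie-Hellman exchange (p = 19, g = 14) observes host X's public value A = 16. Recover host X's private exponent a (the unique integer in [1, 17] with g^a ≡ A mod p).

Try successive powers of 14 modulo 19:
14^1 ≡ 14
14^2 ≡ 6
14^3 ≡ 8
14^4 ≡ 17
14^5 ≡ 10
14^6 ≡ 7
14^7 ≡ 3
14^8 ≡ 4
14^9 ≡ 18
14^10 ≡ 5
14^11 ≡ 13
14^12 ≡ 11
14^13 ≡ 2
14^14 ≡ 9
14^15 ≡ 12
14^16 ≡ 16
Found: a = 16.

16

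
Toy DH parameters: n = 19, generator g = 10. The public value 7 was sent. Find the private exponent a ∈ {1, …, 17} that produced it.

Try successive powers of 10 modulo 19:
10^1 ≡ 10
10^2 ≡ 5
10^3 ≡ 12
10^4 ≡ 6
10^5 ≡ 3
10^6 ≡ 11
10^7 ≡ 15
10^8 ≡ 17
10^9 ≡ 18
10^10 ≡ 9
10^11 ≡ 14
10^12 ≡ 7
Found: a = 12.

12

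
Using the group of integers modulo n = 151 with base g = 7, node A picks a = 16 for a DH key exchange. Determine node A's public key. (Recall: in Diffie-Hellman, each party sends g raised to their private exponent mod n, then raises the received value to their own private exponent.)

40

Public value = 7^16 (mod 151).
7^1 ≡ 7 (mod 151)
7^2 = (7^1)^2 ≡ 7^2 = 49 ≡ 49 (mod 151)
7^4 = (7^2)^2 ≡ 49^2 = 2401 ≡ 136 (mod 151)
7^8 = (7^4)^2 ≡ 136^2 = 18496 ≡ 74 (mod 151)
7^16 = (7^8)^2 ≡ 74^2 = 5476 ≡ 40 (mod 151)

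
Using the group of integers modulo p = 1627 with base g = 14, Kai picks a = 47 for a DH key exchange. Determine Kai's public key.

762

Public value = 14^{47} \pmod{1627}.
14^1 ≡ 14 (mod 1627)
14^2 = (14^1)^2 ≡ 14^2 = 196 ≡ 196 (mod 1627)
14^4 = (14^2)^2 ≡ 196^2 = 38416 ≡ 995 (mod 1627)
14^8 = (14^4)^2 ≡ 995^2 = 990025 ≡ 809 (mod 1627)
14^16 = (14^8)^2 ≡ 809^2 = 654481 ≡ 427 (mod 1627)
14^32 = (14^16)^2 ≡ 427^2 = 182329 ≡ 105 (mod 1627)
14^47 = 14^32 · 14^8 · 14^4 · 14^2 · 14^1 ≡ 105 · 809 · 995 · 196 · 14 ≡ 762 (mod 1627).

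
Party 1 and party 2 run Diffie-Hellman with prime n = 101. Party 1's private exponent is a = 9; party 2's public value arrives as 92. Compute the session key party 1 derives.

58

Shared key K = 92^9 mod 101.
92^1 ≡ 92 (mod 101)
92^2 = (92^1)^2 ≡ 92^2 = 8464 ≡ 81 (mod 101)
92^4 = (92^2)^2 ≡ 81^2 = 6561 ≡ 97 (mod 101)
92^8 = (92^4)^2 ≡ 97^2 = 9409 ≡ 16 (mod 101)
92^9 = 92^8 · 92^1 ≡ 16 · 92 ≡ 58 (mod 101).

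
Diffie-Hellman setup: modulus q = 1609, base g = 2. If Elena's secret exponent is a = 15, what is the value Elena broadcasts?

Public value = 2^15 mod 1609.
2^1 ≡ 2 (mod 1609)
2^2 = (2^1)^2 ≡ 2^2 = 4 ≡ 4 (mod 1609)
2^4 = (2^2)^2 ≡ 4^2 = 16 ≡ 16 (mod 1609)
2^8 = (2^4)^2 ≡ 16^2 = 256 ≡ 256 (mod 1609)
2^15 = 2^8 · 2^4 · 2^2 · 2^1 ≡ 256 · 16 · 4 · 2 ≡ 588 (mod 1609).

588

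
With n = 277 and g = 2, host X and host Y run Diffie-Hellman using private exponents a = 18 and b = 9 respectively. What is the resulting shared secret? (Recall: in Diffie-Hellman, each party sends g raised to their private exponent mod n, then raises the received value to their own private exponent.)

120

Host Y sends B = g^b mod n = 2^9 mod 277.
2^1 ≡ 2 (mod 277)
2^2 = (2^1)^2 ≡ 2^2 = 4 ≡ 4 (mod 277)
2^4 = (2^2)^2 ≡ 4^2 = 16 ≡ 16 (mod 277)
2^8 = (2^4)^2 ≡ 16^2 = 256 ≡ 256 (mod 277)
2^9 = 2^8 · 2^1 ≡ 256 · 2 ≡ 235 (mod 277).
So B = 235. Host X then computes K = B^a mod n = 235^18 mod 277.
235^1 ≡ 235 (mod 277)
235^2 = (235^1)^2 ≡ 235^2 = 55225 ≡ 102 (mod 277)
235^4 = (235^2)^2 ≡ 102^2 = 10404 ≡ 155 (mod 277)
235^8 = (235^4)^2 ≡ 155^2 = 24025 ≡ 203 (mod 277)
235^16 = (235^8)^2 ≡ 203^2 = 41209 ≡ 213 (mod 277)
235^18 = 235^16 · 235^2 ≡ 213 · 102 ≡ 120 (mod 277).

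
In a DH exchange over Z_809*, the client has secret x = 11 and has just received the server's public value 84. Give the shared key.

Shared key K = 84^11 mod 809.
84^1 ≡ 84 (mod 809)
84^2 = (84^1)^2 ≡ 84^2 = 7056 ≡ 584 (mod 809)
84^4 = (84^2)^2 ≡ 584^2 = 341056 ≡ 467 (mod 809)
84^8 = (84^4)^2 ≡ 467^2 = 218089 ≡ 468 (mod 809)
84^11 = 84^8 · 84^2 · 84^1 ≡ 468 · 584 · 84 ≡ 406 (mod 809).

406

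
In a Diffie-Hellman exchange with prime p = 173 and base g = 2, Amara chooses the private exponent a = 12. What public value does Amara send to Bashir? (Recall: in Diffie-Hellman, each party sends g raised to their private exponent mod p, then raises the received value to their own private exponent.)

117

Public value = 2^12 mod 173.
2^1 ≡ 2 (mod 173)
2^2 = (2^1)^2 ≡ 2^2 = 4 ≡ 4 (mod 173)
2^4 = (2^2)^2 ≡ 4^2 = 16 ≡ 16 (mod 173)
2^8 = (2^4)^2 ≡ 16^2 = 256 ≡ 83 (mod 173)
2^12 = 2^8 · 2^4 ≡ 83 · 16 ≡ 117 (mod 173).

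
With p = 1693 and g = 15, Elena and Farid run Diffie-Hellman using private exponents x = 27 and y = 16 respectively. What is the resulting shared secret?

1137

Elena sends A = g^x mod p = 15^27 mod 1693.
15^1 ≡ 15 (mod 1693)
15^2 = (15^1)^2 ≡ 15^2 = 225 ≡ 225 (mod 1693)
15^4 = (15^2)^2 ≡ 225^2 = 50625 ≡ 1528 (mod 1693)
15^8 = (15^4)^2 ≡ 1528^2 = 2334784 ≡ 137 (mod 1693)
15^16 = (15^8)^2 ≡ 137^2 = 18769 ≡ 146 (mod 1693)
15^27 = 15^16 · 15^8 · 15^2 · 15^1 ≡ 146 · 137 · 225 · 15 ≡ 68 (mod 1693).
So A = 68. Farid then computes K = A^y mod p = 68^16 mod 1693.
68^1 ≡ 68 (mod 1693)
68^2 = (68^1)^2 ≡ 68^2 = 4624 ≡ 1238 (mod 1693)
68^4 = (68^2)^2 ≡ 1238^2 = 1532644 ≡ 479 (mod 1693)
68^8 = (68^4)^2 ≡ 479^2 = 229441 ≡ 886 (mod 1693)
68^16 = (68^8)^2 ≡ 886^2 = 784996 ≡ 1137 (mod 1693)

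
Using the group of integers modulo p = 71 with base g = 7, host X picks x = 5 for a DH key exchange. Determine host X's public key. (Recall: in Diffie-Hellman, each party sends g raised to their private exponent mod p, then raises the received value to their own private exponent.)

51

Public value = 7^5 mod 71.
7^1 ≡ 7 (mod 71)
7^2 = (7^1)^2 ≡ 7^2 = 49 ≡ 49 (mod 71)
7^4 = (7^2)^2 ≡ 49^2 = 2401 ≡ 58 (mod 71)
7^5 = 7^4 · 7^1 ≡ 58 · 7 ≡ 51 (mod 71).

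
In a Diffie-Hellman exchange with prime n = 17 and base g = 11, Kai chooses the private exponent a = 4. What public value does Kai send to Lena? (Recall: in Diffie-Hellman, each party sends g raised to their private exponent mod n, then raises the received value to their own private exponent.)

4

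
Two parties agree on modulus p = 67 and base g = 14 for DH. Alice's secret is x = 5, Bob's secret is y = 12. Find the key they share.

15

Bob sends B = g^y mod p = 14^12 mod 67.
14^1 ≡ 14 (mod 67)
14^2 = (14^1)^2 ≡ 14^2 = 196 ≡ 62 (mod 67)
14^4 = (14^2)^2 ≡ 62^2 = 3844 ≡ 25 (mod 67)
14^8 = (14^4)^2 ≡ 25^2 = 625 ≡ 22 (mod 67)
14^12 = 14^8 · 14^4 ≡ 22 · 25 ≡ 14 (mod 67).
So B = 14. Alice then computes K = B^x mod p = 14^5 mod 67.
14^1 ≡ 14 (mod 67)
14^2 = (14^1)^2 ≡ 14^2 = 196 ≡ 62 (mod 67)
14^4 = (14^2)^2 ≡ 62^2 = 3844 ≡ 25 (mod 67)
14^5 = 14^4 · 14^1 ≡ 25 · 14 ≡ 15 (mod 67).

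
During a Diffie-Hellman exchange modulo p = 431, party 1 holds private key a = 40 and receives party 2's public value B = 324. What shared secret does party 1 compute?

Shared key K = 324^40 mod 431.
324^1 ≡ 324 (mod 431)
324^2 = (324^1)^2 ≡ 324^2 = 104976 ≡ 243 (mod 431)
324^4 = (324^2)^2 ≡ 243^2 = 59049 ≡ 2 (mod 431)
324^8 = (324^4)^2 ≡ 2^2 = 4 ≡ 4 (mod 431)
324^16 = (324^8)^2 ≡ 4^2 = 16 ≡ 16 (mod 431)
324^32 = (324^16)^2 ≡ 16^2 = 256 ≡ 256 (mod 431)
324^40 = 324^32 · 324^8 ≡ 256 · 4 ≡ 162 (mod 431).

162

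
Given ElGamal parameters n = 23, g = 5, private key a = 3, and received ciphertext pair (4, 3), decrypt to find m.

Shared mask s = c₁^a mod n = 4^3 mod 23.
4^1 ≡ 4 (mod 23)
4^2 = (4^1)^2 ≡ 4^2 = 16 ≡ 16 (mod 23)
4^3 = 4^2 · 4^1 ≡ 16 · 4 ≡ 18 (mod 23).
So s = 18; s⁻¹ ≡ 9 (mod 23).
m = c₂ · s⁻¹ mod 23 = 3 · 9 mod 23 = 4.

4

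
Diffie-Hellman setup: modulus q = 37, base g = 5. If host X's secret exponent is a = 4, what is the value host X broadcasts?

33

Public value = 5^{4} \pmod{37}.
5^1 ≡ 5 (mod 37)
5^2 = (5^1)^2 ≡ 5^2 = 25 ≡ 25 (mod 37)
5^4 = (5^2)^2 ≡ 25^2 = 625 ≡ 33 (mod 37)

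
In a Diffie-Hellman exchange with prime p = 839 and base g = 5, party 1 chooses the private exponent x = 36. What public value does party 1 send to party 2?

Public value = 5^36 mod 839.
5^1 ≡ 5 (mod 839)
5^2 = (5^1)^2 ≡ 5^2 = 25 ≡ 25 (mod 839)
5^4 = (5^2)^2 ≡ 25^2 = 625 ≡ 625 (mod 839)
5^8 = (5^4)^2 ≡ 625^2 = 390625 ≡ 490 (mod 839)
5^16 = (5^8)^2 ≡ 490^2 = 240100 ≡ 146 (mod 839)
5^32 = (5^16)^2 ≡ 146^2 = 21316 ≡ 341 (mod 839)
5^36 = 5^32 · 5^4 ≡ 341 · 625 ≡ 19 (mod 839).

19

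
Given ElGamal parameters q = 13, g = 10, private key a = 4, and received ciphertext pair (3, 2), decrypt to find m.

5

Shared mask s = c₁^a mod q = 3^4 mod 13.
3^1 ≡ 3 (mod 13)
3^2 = (3^1)^2 ≡ 3^2 = 9 ≡ 9 (mod 13)
3^4 = (3^2)^2 ≡ 9^2 = 81 ≡ 3 (mod 13)
So s = 3; s⁻¹ ≡ 9 (mod 13).
m = c₂ · s⁻¹ mod 13 = 2 · 9 mod 13 = 5.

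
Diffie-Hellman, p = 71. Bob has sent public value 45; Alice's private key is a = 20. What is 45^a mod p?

30

Shared key K = 45^20 mod 71.
45^1 ≡ 45 (mod 71)
45^2 = (45^1)^2 ≡ 45^2 = 2025 ≡ 37 (mod 71)
45^4 = (45^2)^2 ≡ 37^2 = 1369 ≡ 20 (mod 71)
45^8 = (45^4)^2 ≡ 20^2 = 400 ≡ 45 (mod 71)
45^16 = (45^8)^2 ≡ 45^2 = 2025 ≡ 37 (mod 71)
45^20 = 45^16 · 45^4 ≡ 37 · 20 ≡ 30 (mod 71).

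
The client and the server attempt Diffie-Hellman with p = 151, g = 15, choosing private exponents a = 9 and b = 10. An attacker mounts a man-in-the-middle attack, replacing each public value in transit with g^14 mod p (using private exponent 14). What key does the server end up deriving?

The server receives an attacker's public value M = 15^14 mod 151 instead of the honest one.
15^1 ≡ 15 (mod 151)
15^2 = (15^1)^2 ≡ 15^2 = 225 ≡ 74 (mod 151)
15^4 = (15^2)^2 ≡ 74^2 = 5476 ≡ 40 (mod 151)
15^8 = (15^4)^2 ≡ 40^2 = 1600 ≡ 90 (mod 151)
15^14 = 15^8 · 15^4 · 15^2 ≡ 90 · 40 · 74 ≡ 36 (mod 151).
So M = 36. The server computes K = M^10 mod 151.
36^1 ≡ 36 (mod 151)
36^2 = (36^1)^2 ≡ 36^2 = 1296 ≡ 88 (mod 151)
36^4 = (36^2)^2 ≡ 88^2 = 7744 ≡ 43 (mod 151)
36^8 = (36^4)^2 ≡ 43^2 = 1849 ≡ 37 (mod 151)
36^10 = 36^8 · 36^2 ≡ 37 · 88 ≡ 85 (mod 151).

85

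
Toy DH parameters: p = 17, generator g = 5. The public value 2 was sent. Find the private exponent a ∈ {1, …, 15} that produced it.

6

Try successive powers of 5 modulo 17:
5^1 ≡ 5
5^2 ≡ 8
5^3 ≡ 6
5^4 ≡ 13
5^5 ≡ 14
5^6 ≡ 2
Found: a = 6.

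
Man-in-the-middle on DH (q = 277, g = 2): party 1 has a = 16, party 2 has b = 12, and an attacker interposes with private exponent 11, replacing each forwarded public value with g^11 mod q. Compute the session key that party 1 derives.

Party 1 receives an attacker's public value M = 2^11 mod 277 instead of the honest one.
2^1 ≡ 2 (mod 277)
2^2 = (2^1)^2 ≡ 2^2 = 4 ≡ 4 (mod 277)
2^4 = (2^2)^2 ≡ 4^2 = 16 ≡ 16 (mod 277)
2^8 = (2^4)^2 ≡ 16^2 = 256 ≡ 256 (mod 277)
2^11 = 2^8 · 2^2 · 2^1 ≡ 256 · 4 · 2 ≡ 109 (mod 277).
So M = 109. Party 1 computes K = M^16 mod 277.
109^1 ≡ 109 (mod 277)
109^2 = (109^1)^2 ≡ 109^2 = 11881 ≡ 247 (mod 277)
109^4 = (109^2)^2 ≡ 247^2 = 61009 ≡ 69 (mod 277)
109^8 = (109^4)^2 ≡ 69^2 = 4761 ≡ 52 (mod 277)
109^16 = (109^8)^2 ≡ 52^2 = 2704 ≡ 211 (mod 277)

211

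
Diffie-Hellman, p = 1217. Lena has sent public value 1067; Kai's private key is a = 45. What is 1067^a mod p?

906

Shared key K = 1067^45 mod 1217.
1067^1 ≡ 1067 (mod 1217)
1067^2 = (1067^1)^2 ≡ 1067^2 = 1138489 ≡ 594 (mod 1217)
1067^4 = (1067^2)^2 ≡ 594^2 = 352836 ≡ 1123 (mod 1217)
1067^8 = (1067^4)^2 ≡ 1123^2 = 1261129 ≡ 317 (mod 1217)
1067^16 = (1067^8)^2 ≡ 317^2 = 100489 ≡ 695 (mod 1217)
1067^32 = (1067^16)^2 ≡ 695^2 = 483025 ≡ 1093 (mod 1217)
1067^45 = 1067^32 · 1067^8 · 1067^4 · 1067^1 ≡ 1093 · 317 · 1123 · 1067 ≡ 906 (mod 1217).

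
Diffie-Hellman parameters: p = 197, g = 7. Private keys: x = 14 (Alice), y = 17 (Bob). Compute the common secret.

178

Alice sends A = g^x mod p = 7^14 mod 197.
7^1 ≡ 7 (mod 197)
7^2 = (7^1)^2 ≡ 7^2 = 49 ≡ 49 (mod 197)
7^4 = (7^2)^2 ≡ 49^2 = 2401 ≡ 37 (mod 197)
7^8 = (7^4)^2 ≡ 37^2 = 1369 ≡ 187 (mod 197)
7^14 = 7^8 · 7^4 · 7^2 ≡ 187 · 37 · 49 ≡ 191 (mod 197).
So A = 191. Bob then computes K = A^y mod p = 191^17 mod 197.
191^1 ≡ 191 (mod 197)
191^2 = (191^1)^2 ≡ 191^2 = 36481 ≡ 36 (mod 197)
191^4 = (191^2)^2 ≡ 36^2 = 1296 ≡ 114 (mod 197)
191^8 = (191^4)^2 ≡ 114^2 = 12996 ≡ 191 (mod 197)
191^16 = (191^8)^2 ≡ 191^2 = 36481 ≡ 36 (mod 197)
191^17 = 191^16 · 191^1 ≡ 36 · 191 ≡ 178 (mod 197).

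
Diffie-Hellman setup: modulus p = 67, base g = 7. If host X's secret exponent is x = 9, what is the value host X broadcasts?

Public value = 7^9 (mod 67).
7^1 ≡ 7 (mod 67)
7^2 = (7^1)^2 ≡ 7^2 = 49 ≡ 49 (mod 67)
7^4 = (7^2)^2 ≡ 49^2 = 2401 ≡ 56 (mod 67)
7^8 = (7^4)^2 ≡ 56^2 = 3136 ≡ 54 (mod 67)
7^9 = 7^8 · 7^1 ≡ 54 · 7 ≡ 43 (mod 67).

43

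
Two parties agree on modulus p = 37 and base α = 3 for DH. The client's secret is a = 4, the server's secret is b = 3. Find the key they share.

The server sends B = α^b mod p = 3^3 mod 37.
3^1 ≡ 3 (mod 37)
3^2 = (3^1)^2 ≡ 3^2 = 9 ≡ 9 (mod 37)
3^3 = 3^2 · 3^1 ≡ 9 · 3 ≡ 27 (mod 37).
So B = 27. The client then computes K = B^a mod p = 27^4 mod 37.
27^1 ≡ 27 (mod 37)
27^2 = (27^1)^2 ≡ 27^2 = 729 ≡ 26 (mod 37)
27^4 = (27^2)^2 ≡ 26^2 = 676 ≡ 10 (mod 37)

10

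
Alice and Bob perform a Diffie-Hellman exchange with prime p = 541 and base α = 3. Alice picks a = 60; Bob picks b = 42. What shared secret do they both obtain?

129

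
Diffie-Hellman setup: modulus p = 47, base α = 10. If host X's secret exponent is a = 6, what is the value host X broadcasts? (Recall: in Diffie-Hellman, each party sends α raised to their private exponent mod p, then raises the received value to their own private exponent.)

28

Public value = 10^6 (mod 47).
10^1 ≡ 10 (mod 47)
10^2 = (10^1)^2 ≡ 10^2 = 100 ≡ 6 (mod 47)
10^4 = (10^2)^2 ≡ 6^2 = 36 ≡ 36 (mod 47)
10^6 = 10^4 · 10^2 ≡ 36 · 6 ≡ 28 (mod 47).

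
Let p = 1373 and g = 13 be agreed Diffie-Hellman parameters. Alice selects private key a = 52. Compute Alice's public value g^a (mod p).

Public value = 13^52 (mod 1373).
13^1 ≡ 13 (mod 1373)
13^2 = (13^1)^2 ≡ 13^2 = 169 ≡ 169 (mod 1373)
13^4 = (13^2)^2 ≡ 169^2 = 28561 ≡ 1101 (mod 1373)
13^8 = (13^4)^2 ≡ 1101^2 = 1212201 ≡ 1215 (mod 1373)
13^16 = (13^8)^2 ≡ 1215^2 = 1476225 ≡ 250 (mod 1373)
13^32 = (13^16)^2 ≡ 250^2 = 62500 ≡ 715 (mod 1373)
13^52 = 13^32 · 13^16 · 13^4 ≡ 715 · 250 · 1101 ≡ 676 (mod 1373).

676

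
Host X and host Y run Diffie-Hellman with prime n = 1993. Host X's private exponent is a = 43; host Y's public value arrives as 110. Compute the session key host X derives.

Shared key K = 110^43 mod 1993.
110^1 ≡ 110 (mod 1993)
110^2 = (110^1)^2 ≡ 110^2 = 12100 ≡ 142 (mod 1993)
110^4 = (110^2)^2 ≡ 142^2 = 20164 ≡ 234 (mod 1993)
110^8 = (110^4)^2 ≡ 234^2 = 54756 ≡ 945 (mod 1993)
110^16 = (110^8)^2 ≡ 945^2 = 893025 ≡ 161 (mod 1993)
110^32 = (110^16)^2 ≡ 161^2 = 25921 ≡ 12 (mod 1993)
110^43 = 110^32 · 110^8 · 110^2 · 110^1 ≡ 12 · 945 · 142 · 110 ≡ 932 (mod 1993).

932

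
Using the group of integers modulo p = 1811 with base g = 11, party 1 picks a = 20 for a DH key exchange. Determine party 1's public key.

1792

Public value = 11^20 mod 1811.
11^1 ≡ 11 (mod 1811)
11^2 = (11^1)^2 ≡ 11^2 = 121 ≡ 121 (mod 1811)
11^4 = (11^2)^2 ≡ 121^2 = 14641 ≡ 153 (mod 1811)
11^8 = (11^4)^2 ≡ 153^2 = 23409 ≡ 1677 (mod 1811)
11^16 = (11^8)^2 ≡ 1677^2 = 2812329 ≡ 1657 (mod 1811)
11^20 = 11^16 · 11^4 ≡ 1657 · 153 ≡ 1792 (mod 1811).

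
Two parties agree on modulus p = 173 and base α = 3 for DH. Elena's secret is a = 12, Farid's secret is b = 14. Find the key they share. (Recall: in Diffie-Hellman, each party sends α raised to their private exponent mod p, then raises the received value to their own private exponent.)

47

Elena sends A = α^a mod p = 3^12 mod 173.
3^1 ≡ 3 (mod 173)
3^2 = (3^1)^2 ≡ 3^2 = 9 ≡ 9 (mod 173)
3^4 = (3^2)^2 ≡ 9^2 = 81 ≡ 81 (mod 173)
3^8 = (3^4)^2 ≡ 81^2 = 6561 ≡ 160 (mod 173)
3^12 = 3^8 · 3^4 ≡ 160 · 81 ≡ 158 (mod 173).
So A = 158. Farid then computes K = A^b mod p = 158^14 mod 173.
158^1 ≡ 158 (mod 173)
158^2 = (158^1)^2 ≡ 158^2 = 24964 ≡ 52 (mod 173)
158^4 = (158^2)^2 ≡ 52^2 = 2704 ≡ 109 (mod 173)
158^8 = (158^4)^2 ≡ 109^2 = 11881 ≡ 117 (mod 173)
158^14 = 158^8 · 158^4 · 158^2 ≡ 117 · 109 · 52 ≡ 47 (mod 173).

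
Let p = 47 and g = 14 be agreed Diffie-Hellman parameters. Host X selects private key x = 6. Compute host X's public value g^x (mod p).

42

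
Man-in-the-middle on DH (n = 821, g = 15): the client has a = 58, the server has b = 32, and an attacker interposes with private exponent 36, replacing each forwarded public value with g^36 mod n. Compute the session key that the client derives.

30

The client receives an attacker's public value M = 15^36 mod 821 instead of the honest one.
15^1 ≡ 15 (mod 821)
15^2 = (15^1)^2 ≡ 15^2 = 225 ≡ 225 (mod 821)
15^4 = (15^2)^2 ≡ 225^2 = 50625 ≡ 544 (mod 821)
15^8 = (15^4)^2 ≡ 544^2 = 295936 ≡ 376 (mod 821)
15^16 = (15^8)^2 ≡ 376^2 = 141376 ≡ 164 (mod 821)
15^32 = (15^16)^2 ≡ 164^2 = 26896 ≡ 624 (mod 821)
15^36 = 15^32 · 15^4 ≡ 624 · 544 ≡ 383 (mod 821).
So M = 383. The client computes K = M^58 mod 821.
383^1 ≡ 383 (mod 821)
383^2 = (383^1)^2 ≡ 383^2 = 146689 ≡ 551 (mod 821)
383^4 = (383^2)^2 ≡ 551^2 = 303601 ≡ 652 (mod 821)
383^8 = (383^4)^2 ≡ 652^2 = 425104 ≡ 647 (mod 821)
383^16 = (383^8)^2 ≡ 647^2 = 418609 ≡ 720 (mod 821)
383^32 = (383^16)^2 ≡ 720^2 = 518400 ≡ 349 (mod 821)
383^58 = 383^32 · 383^16 · 383^8 · 383^2 ≡ 349 · 720 · 647 · 551 ≡ 30 (mod 821).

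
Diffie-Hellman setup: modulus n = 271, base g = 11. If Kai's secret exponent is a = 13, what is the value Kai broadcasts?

Public value = 11^13 mod 271.
11^1 ≡ 11 (mod 271)
11^2 = (11^1)^2 ≡ 11^2 = 121 ≡ 121 (mod 271)
11^4 = (11^2)^2 ≡ 121^2 = 14641 ≡ 7 (mod 271)
11^8 = (11^4)^2 ≡ 7^2 = 49 ≡ 49 (mod 271)
11^13 = 11^8 · 11^4 · 11^1 ≡ 49 · 7 · 11 ≡ 250 (mod 271).

250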